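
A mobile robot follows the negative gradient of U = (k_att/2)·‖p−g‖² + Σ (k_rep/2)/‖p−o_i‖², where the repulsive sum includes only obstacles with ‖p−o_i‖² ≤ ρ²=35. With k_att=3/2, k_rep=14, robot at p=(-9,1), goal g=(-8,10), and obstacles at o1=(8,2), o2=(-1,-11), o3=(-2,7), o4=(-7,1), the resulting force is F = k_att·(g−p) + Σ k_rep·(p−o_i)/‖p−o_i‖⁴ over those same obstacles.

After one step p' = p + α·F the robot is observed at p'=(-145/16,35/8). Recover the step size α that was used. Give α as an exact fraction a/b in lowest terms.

α = 1/4

F_att = 3/2·(g−p) = 3/2·(1,9) = (1.5000,13.5000)
o1: d²=290 > ρ²=35 → inactive
o2: d²=208 > ρ²=35 → inactive
o3: d²=85 > ρ²=35 → inactive
o4: d²=4 ≤ ρ²=35; F_rep = 14·(-2,0)/4² = (-1.7500,0.0000)
F = F_att + ΣF_rep = (-0.2500,13.5000)
Δp = p'−p = (-0.0625,3.3750); α = Δx/Fx = (-1/16) / (-1/4) = 1/4
check: Δy/Fy = (27/8) / (27/2) = 1/4 ✓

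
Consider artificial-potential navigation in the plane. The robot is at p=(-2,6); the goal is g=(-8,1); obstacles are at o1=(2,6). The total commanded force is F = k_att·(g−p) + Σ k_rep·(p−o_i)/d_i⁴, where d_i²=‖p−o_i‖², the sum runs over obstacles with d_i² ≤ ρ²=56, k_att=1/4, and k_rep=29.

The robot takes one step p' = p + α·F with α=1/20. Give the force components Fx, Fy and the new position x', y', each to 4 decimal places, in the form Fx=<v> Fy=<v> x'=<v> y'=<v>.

F_att = 1/4·(g−p) = 1/4·(-6,-5) = (-1.5000,-1.2500)
o1: d²=16 ≤ ρ²=56; F_rep = 29·(-4,0)/16² = (-0.4531,0.0000)
F = F_att + ΣF_rep = (-1.9531,-1.2500)
p' = p + 1/20·F = (-2.0977,5.9375)

Fx=-1.9531 Fy=-1.2500 x'=-2.0977 y'=5.9375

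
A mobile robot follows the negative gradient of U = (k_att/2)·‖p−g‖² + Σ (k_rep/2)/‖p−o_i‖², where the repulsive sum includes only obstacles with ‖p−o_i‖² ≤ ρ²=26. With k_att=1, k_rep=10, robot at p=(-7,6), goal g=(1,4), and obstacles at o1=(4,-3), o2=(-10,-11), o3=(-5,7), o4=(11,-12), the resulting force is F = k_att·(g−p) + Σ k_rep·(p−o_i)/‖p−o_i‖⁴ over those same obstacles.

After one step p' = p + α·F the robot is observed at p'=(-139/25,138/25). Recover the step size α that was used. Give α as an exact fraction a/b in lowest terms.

α = 1/5

F_att = 1·(g−p) = 1·(8,-2) = (8.0000,-2.0000)
o1: d²=202 > ρ²=26 → inactive
o2: d²=298 > ρ²=26 → inactive
o3: d²=5 ≤ ρ²=26; F_rep = 10·(-2,-1)/5² = (-0.8000,-0.4000)
o4: d²=648 > ρ²=26 → inactive
F = F_att + ΣF_rep = (7.2000,-2.4000)
Δp = p'−p = (1.4400,-0.4800); α = Δx/Fx = (36/25) / (36/5) = 1/5
check: Δy/Fy = (-12/25) / (-12/5) = 1/5 ✓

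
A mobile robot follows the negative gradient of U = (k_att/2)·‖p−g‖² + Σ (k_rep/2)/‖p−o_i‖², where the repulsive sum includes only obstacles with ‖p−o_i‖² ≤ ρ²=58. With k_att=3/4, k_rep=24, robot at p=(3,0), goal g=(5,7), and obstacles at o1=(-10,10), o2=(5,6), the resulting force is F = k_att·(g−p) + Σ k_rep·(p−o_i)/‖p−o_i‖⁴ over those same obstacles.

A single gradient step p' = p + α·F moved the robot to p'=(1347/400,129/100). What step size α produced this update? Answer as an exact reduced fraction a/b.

α = 1/4

F_att = 3/4·(g−p) = 3/4·(2,7) = (1.5000,5.2500)
o1: d²=269 > ρ²=58 → inactive
o2: d²=40 ≤ ρ²=58; F_rep = 24·(-2,-6)/40² = (-0.0300,-0.0900)
F = F_att + ΣF_rep = (1.4700,5.1600)
Δp = p'−p = (0.3675,1.2900); α = Δx/Fx = (147/400) / (147/100) = 1/4
check: Δy/Fy = (129/100) / (129/25) = 1/4 ✓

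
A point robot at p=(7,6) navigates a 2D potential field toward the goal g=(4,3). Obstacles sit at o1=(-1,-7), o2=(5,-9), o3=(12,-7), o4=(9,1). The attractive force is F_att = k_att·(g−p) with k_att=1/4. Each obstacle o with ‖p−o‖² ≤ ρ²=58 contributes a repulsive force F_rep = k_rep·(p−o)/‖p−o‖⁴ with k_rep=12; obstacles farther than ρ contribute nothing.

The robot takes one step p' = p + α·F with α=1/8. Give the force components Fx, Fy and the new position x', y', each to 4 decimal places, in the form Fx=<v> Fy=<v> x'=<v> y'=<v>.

Fx=-0.7785 Fy=-0.6787 x'=6.9027 y'=5.9152

F_att = 1/4·(g−p) = 1/4·(-3,-3) = (-0.7500,-0.7500)
o1: d²=233 > ρ²=58 → inactive
o2: d²=229 > ρ²=58 → inactive
o3: d²=194 > ρ²=58 → inactive
o4: d²=29 ≤ ρ²=58; F_rep = 12·(-2,5)/29² = (-0.0285,0.0713)
F = F_att + ΣF_rep = (-0.7785,-0.6787)
p' = p + 1/8·F = (6.9027,5.9152)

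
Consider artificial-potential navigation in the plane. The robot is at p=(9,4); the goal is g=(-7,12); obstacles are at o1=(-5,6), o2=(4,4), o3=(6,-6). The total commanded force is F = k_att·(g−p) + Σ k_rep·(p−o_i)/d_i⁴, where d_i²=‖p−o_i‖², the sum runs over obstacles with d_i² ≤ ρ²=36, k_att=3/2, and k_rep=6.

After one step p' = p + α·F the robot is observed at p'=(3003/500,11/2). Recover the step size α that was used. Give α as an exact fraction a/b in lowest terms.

α = 1/8

F_att = 3/2·(g−p) = 3/2·(-16,8) = (-24.0000,12.0000)
o1: d²=200 > ρ²=36 → inactive
o2: d²=25 ≤ ρ²=36; F_rep = 6·(5,0)/25² = (0.0480,0.0000)
o3: d²=109 > ρ²=36 → inactive
F = F_att + ΣF_rep = (-23.9520,12.0000)
Δp = p'−p = (-2.9940,1.5000); α = Δx/Fx = (-1497/500) / (-2994/125) = 1/8
check: Δy/Fy = (3/2) / (12) = 1/8 ✓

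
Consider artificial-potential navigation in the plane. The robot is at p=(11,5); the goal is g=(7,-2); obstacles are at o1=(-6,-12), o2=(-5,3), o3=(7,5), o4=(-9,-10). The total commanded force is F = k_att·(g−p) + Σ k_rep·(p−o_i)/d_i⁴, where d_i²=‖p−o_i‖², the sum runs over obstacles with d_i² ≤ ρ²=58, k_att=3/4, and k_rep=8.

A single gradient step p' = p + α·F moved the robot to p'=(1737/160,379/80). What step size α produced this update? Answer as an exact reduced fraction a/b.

α = 1/20

F_att = 3/4·(g−p) = 3/4·(-4,-7) = (-3.0000,-5.2500)
o1: d²=578 > ρ²=58 → inactive
o2: d²=260 > ρ²=58 → inactive
o3: d²=16 ≤ ρ²=58; F_rep = 8·(4,0)/16² = (0.1250,0.0000)
o4: d²=625 > ρ²=58 → inactive
F = F_att + ΣF_rep = (-2.8750,-5.2500)
Δp = p'−p = (-0.1437,-0.2625); α = Δx/Fx = (-23/160) / (-23/8) = 1/20
check: Δy/Fy = (-21/80) / (-21/4) = 1/20 ✓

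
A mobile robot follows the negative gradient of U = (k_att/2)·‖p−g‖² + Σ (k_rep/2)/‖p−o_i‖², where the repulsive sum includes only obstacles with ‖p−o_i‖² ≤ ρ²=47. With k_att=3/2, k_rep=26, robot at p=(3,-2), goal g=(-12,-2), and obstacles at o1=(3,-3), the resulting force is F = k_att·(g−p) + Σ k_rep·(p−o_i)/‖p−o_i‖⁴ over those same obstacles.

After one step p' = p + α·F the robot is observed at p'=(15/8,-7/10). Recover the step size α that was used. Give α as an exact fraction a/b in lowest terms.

α = 1/20

F_att = 3/2·(g−p) = 3/2·(-15,0) = (-22.5000,0.0000)
o1: d²=1 ≤ ρ²=47; F_rep = 26·(0,1)/1² = (0.0000,26.0000)
F = F_att + ΣF_rep = (-22.5000,26.0000)
Δp = p'−p = (-1.1250,1.3000); α = Δx/Fx = (-9/8) / (-45/2) = 1/20
check: Δy/Fy = (13/10) / (26) = 1/20 ✓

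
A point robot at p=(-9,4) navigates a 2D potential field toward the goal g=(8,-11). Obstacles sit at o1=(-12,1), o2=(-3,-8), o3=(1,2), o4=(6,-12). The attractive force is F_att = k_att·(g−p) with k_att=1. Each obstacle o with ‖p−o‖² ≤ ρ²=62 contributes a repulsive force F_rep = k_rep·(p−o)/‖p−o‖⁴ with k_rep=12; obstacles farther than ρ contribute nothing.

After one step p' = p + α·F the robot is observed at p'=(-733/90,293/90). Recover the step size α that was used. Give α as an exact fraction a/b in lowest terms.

α = 1/20

F_att = 1·(g−p) = 1·(17,-15) = (17.0000,-15.0000)
o1: d²=18 ≤ ρ²=62; F_rep = 12·(3,3)/18² = (0.1111,0.1111)
o2: d²=180 > ρ²=62 → inactive
o3: d²=104 > ρ²=62 → inactive
o4: d²=481 > ρ²=62 → inactive
F = F_att + ΣF_rep = (17.1111,-14.8889)
Δp = p'−p = (0.8556,-0.7444); α = Δx/Fx = (77/90) / (154/9) = 1/20
check: Δy/Fy = (-67/90) / (-134/9) = 1/20 ✓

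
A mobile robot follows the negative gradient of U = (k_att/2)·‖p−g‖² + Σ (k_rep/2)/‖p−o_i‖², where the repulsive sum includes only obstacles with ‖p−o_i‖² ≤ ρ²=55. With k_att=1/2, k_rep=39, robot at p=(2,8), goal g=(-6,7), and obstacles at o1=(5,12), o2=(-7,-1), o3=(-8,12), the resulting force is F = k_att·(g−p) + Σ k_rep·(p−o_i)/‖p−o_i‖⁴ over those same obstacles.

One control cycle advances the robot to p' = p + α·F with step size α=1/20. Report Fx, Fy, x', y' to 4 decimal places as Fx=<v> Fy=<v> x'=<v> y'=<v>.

F_att = 1/2·(g−p) = 1/2·(-8,-1) = (-4.0000,-0.5000)
o1: d²=25 ≤ ρ²=55; F_rep = 39·(-3,-4)/25² = (-0.1872,-0.2496)
o2: d²=162 > ρ²=55 → inactive
o3: d²=116 > ρ²=55 → inactive
F = F_att + ΣF_rep = (-4.1872,-0.7496)
p' = p + 1/20·F = (1.7906,7.9625)

Fx=-4.1872 Fy=-0.7496 x'=1.7906 y'=7.9625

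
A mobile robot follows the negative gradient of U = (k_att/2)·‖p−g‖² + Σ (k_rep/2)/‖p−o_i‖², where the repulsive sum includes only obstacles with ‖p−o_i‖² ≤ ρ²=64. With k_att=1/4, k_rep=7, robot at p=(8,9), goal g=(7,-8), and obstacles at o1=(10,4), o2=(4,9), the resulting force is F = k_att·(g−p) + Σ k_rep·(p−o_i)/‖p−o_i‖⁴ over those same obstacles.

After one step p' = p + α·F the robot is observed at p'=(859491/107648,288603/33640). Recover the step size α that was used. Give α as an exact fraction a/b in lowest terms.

F_att = 1/4·(g−p) = 1/4·(-1,-17) = (-0.2500,-4.2500)
o1: d²=29 ≤ ρ²=64; F_rep = 7·(-2,5)/29² = (-0.0166,0.0416)
o2: d²=16 ≤ ρ²=64; F_rep = 7·(4,0)/16² = (0.1094,0.0000)
F = F_att + ΣF_rep = (-0.1573,-4.2084)
Δp = p'−p = (-0.0157,-0.4208); α = Δx/Fx = (-1693/107648) / (-8465/53824) = 1/10
check: Δy/Fy = (-14157/33640) / (-14157/3364) = 1/10 ✓

α = 1/10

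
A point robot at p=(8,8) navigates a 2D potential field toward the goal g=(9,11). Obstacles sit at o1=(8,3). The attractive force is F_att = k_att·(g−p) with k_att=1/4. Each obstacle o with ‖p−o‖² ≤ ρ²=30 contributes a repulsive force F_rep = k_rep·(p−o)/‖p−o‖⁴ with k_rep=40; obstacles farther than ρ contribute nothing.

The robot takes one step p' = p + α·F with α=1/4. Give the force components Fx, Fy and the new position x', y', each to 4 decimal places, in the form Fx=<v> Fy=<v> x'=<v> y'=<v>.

F_att = 1/4·(g−p) = 1/4·(1,3) = (0.2500,0.7500)
o1: d²=25 ≤ ρ²=30; F_rep = 40·(0,5)/25² = (0.0000,0.3200)
F = F_att + ΣF_rep = (0.2500,1.0700)
p' = p + 1/4·F = (8.0625,8.2675)

Fx=0.2500 Fy=1.0700 x'=8.0625 y'=8.2675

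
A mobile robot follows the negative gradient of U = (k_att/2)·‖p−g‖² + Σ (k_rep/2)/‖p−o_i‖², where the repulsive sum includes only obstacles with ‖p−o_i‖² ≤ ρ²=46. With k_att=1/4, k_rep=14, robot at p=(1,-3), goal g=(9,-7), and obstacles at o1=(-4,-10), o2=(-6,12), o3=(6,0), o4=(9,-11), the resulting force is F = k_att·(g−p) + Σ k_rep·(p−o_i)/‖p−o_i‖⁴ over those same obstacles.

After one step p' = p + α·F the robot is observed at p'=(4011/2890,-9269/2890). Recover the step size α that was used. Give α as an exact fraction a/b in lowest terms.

F_att = 1/4·(g−p) = 1/4·(8,-4) = (2.0000,-1.0000)
o1: d²=74 > ρ²=46 → inactive
o2: d²=274 > ρ²=46 → inactive
o3: d²=34 ≤ ρ²=46; F_rep = 14·(-5,-3)/34² = (-0.0606,-0.0363)
o4: d²=128 > ρ²=46 → inactive
F = F_att + ΣF_rep = (1.9394,-1.0363)
Δp = p'−p = (0.3879,-0.2073); α = Δx/Fx = (1121/2890) / (1121/578) = 1/5
check: Δy/Fy = (-599/2890) / (-599/578) = 1/5 ✓

α = 1/5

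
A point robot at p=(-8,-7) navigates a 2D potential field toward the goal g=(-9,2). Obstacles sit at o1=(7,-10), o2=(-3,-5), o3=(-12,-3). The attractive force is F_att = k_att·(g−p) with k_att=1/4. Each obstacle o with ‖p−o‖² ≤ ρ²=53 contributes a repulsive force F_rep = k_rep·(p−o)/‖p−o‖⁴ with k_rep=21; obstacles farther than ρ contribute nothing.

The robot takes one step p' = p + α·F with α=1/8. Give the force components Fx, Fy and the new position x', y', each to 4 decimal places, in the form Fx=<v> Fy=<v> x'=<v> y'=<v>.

Fx=-0.2928 Fy=2.1180 x'=-8.0366 y'=-6.7352

F_att = 1/4·(g−p) = 1/4·(-1,9) = (-0.2500,2.2500)
o1: d²=234 > ρ²=53 → inactive
o2: d²=29 ≤ ρ²=53; F_rep = 21·(-5,-2)/29² = (-0.1249,-0.0499)
o3: d²=32 ≤ ρ²=53; F_rep = 21·(4,-4)/32² = (0.0820,-0.0820)
F = F_att + ΣF_rep = (-0.2928,2.1180)
p' = p + 1/8·F = (-8.0366,-6.7352)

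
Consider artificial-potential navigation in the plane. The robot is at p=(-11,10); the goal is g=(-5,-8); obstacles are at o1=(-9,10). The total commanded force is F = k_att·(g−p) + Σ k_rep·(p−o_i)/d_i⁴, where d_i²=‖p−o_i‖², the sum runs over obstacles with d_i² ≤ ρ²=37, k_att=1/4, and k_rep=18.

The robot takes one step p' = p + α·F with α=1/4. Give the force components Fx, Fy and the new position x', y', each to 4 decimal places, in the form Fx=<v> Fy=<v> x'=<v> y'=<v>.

Fx=-0.7500 Fy=-4.5000 x'=-11.1875 y'=8.8750

F_att = 1/4·(g−p) = 1/4·(6,-18) = (1.5000,-4.5000)
o1: d²=4 ≤ ρ²=37; F_rep = 18·(-2,0)/4² = (-2.2500,0.0000)
F = F_att + ΣF_rep = (-0.7500,-4.5000)
p' = p + 1/4·F = (-11.1875,8.8750)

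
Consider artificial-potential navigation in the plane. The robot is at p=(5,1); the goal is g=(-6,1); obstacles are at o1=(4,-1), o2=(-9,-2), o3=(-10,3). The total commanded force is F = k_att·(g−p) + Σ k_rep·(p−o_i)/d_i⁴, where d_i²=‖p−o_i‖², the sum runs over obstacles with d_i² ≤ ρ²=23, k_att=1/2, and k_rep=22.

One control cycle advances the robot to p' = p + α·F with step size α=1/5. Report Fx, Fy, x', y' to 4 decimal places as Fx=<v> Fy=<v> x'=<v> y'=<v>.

Fx=-4.6200 Fy=1.7600 x'=4.0760 y'=1.3520

F_att = 1/2·(g−p) = 1/2·(-11,0) = (-5.5000,0.0000)
o1: d²=5 ≤ ρ²=23; F_rep = 22·(1,2)/5² = (0.8800,1.7600)
o2: d²=205 > ρ²=23 → inactive
o3: d²=229 > ρ²=23 → inactive
F = F_att + ΣF_rep = (-4.6200,1.7600)
p' = p + 1/5·F = (4.0760,1.3520)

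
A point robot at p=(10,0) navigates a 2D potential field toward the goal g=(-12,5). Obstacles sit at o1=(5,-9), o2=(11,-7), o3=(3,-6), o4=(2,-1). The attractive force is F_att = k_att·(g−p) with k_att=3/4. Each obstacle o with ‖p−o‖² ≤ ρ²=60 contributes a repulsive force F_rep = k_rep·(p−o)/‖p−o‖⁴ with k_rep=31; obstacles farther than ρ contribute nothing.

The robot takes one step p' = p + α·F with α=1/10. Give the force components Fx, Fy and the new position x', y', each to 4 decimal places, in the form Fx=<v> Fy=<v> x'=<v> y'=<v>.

Fx=-16.5124 Fy=3.8368 x'=8.3488 y'=0.3837

F_att = 3/4·(g−p) = 3/4·(-22,5) = (-16.5000,3.7500)
o1: d²=106 > ρ²=60 → inactive
o2: d²=50 ≤ ρ²=60; F_rep = 31·(-1,7)/50² = (-0.0124,0.0868)
o3: d²=85 > ρ²=60 → inactive
o4: d²=65 > ρ²=60 → inactive
F = F_att + ΣF_rep = (-16.5124,3.8368)
p' = p + 1/10·F = (8.3488,0.3837)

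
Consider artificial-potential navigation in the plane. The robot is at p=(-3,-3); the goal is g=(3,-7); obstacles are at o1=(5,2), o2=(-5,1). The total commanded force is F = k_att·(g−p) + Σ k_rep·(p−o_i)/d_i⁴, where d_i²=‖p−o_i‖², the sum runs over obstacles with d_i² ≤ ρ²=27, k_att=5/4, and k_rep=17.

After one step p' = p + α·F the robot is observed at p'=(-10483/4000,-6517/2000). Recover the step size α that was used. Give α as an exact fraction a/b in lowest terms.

F_att = 5/4·(g−p) = 5/4·(6,-4) = (7.5000,-5.0000)
o1: d²=89 > ρ²=27 → inactive
o2: d²=20 ≤ ρ²=27; F_rep = 17·(2,-4)/20² = (0.0850,-0.1700)
F = F_att + ΣF_rep = (7.5850,-5.1700)
Δp = p'−p = (0.3792,-0.2585); α = Δx/Fx = (1517/4000) / (1517/200) = 1/20
check: Δy/Fy = (-517/2000) / (-517/100) = 1/20 ✓

α = 1/20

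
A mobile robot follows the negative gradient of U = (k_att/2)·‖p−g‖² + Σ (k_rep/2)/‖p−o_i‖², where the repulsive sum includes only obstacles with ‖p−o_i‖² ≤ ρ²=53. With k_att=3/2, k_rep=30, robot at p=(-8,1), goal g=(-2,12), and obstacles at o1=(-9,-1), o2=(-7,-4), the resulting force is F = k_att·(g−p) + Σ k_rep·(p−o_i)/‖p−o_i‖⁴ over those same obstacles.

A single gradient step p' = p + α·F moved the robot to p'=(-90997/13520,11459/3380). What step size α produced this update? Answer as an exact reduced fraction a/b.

F_att = 3/2·(g−p) = 3/2·(6,11) = (9.0000,16.5000)
o1: d²=5 ≤ ρ²=53; F_rep = 30·(1,2)/5² = (1.2000,2.4000)
o2: d²=26 ≤ ρ²=53; F_rep = 30·(-1,5)/26² = (-0.0444,0.2219)
F = F_att + ΣF_rep = (10.1556,19.1219)
Δp = p'−p = (1.2695,2.3902); α = Δx/Fx = (17163/13520) / (17163/1690) = 1/8
check: Δy/Fy = (8079/3380) / (16158/845) = 1/8 ✓

α = 1/8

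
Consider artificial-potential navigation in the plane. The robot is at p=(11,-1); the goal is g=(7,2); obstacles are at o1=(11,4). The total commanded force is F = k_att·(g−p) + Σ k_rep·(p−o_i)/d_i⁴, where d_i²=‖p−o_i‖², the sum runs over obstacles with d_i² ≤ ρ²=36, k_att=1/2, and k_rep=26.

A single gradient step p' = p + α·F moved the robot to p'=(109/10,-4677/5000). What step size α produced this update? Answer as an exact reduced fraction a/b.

F_att = 1/2·(g−p) = 1/2·(-4,3) = (-2.0000,1.5000)
o1: d²=25 ≤ ρ²=36; F_rep = 26·(0,-5)/25² = (0.0000,-0.2080)
F = F_att + ΣF_rep = (-2.0000,1.2920)
Δp = p'−p = (-0.1000,0.0646); α = Δx/Fx = (-1/10) / (-2) = 1/20
check: Δy/Fy = (323/5000) / (323/250) = 1/20 ✓

α = 1/20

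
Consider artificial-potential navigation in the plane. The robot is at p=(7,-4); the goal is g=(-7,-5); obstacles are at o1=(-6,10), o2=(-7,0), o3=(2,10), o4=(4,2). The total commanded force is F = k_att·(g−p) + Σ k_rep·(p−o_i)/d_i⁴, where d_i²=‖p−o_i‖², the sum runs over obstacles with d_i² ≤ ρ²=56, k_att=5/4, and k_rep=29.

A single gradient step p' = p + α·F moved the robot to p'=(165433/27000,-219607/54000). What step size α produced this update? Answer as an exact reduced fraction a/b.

F_att = 5/4·(g−p) = 5/4·(-14,-1) = (-17.5000,-1.2500)
o1: d²=365 > ρ²=56 → inactive
o2: d²=212 > ρ²=56 → inactive
o3: d²=221 > ρ²=56 → inactive
o4: d²=45 ≤ ρ²=56; F_rep = 29·(3,-6)/45² = (0.0430,-0.0859)
F = F_att + ΣF_rep = (-17.4570,-1.3359)
Δp = p'−p = (-0.8729,-0.0668); α = Δx/Fx = (-23567/27000) / (-23567/1350) = 1/20
check: Δy/Fy = (-3607/54000) / (-3607/2700) = 1/20 ✓

α = 1/20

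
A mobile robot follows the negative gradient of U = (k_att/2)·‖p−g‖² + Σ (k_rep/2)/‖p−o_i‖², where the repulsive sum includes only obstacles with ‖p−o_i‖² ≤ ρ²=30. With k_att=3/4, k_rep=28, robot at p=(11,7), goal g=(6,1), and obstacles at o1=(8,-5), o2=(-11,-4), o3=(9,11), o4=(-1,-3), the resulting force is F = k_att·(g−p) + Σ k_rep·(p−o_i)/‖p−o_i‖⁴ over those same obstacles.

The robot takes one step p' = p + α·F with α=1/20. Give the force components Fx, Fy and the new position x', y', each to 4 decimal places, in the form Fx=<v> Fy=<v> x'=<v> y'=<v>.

F_att = 3/4·(g−p) = 3/4·(-5,-6) = (-3.7500,-4.5000)
o1: d²=153 > ρ²=30 → inactive
o2: d²=605 > ρ²=30 → inactive
o3: d²=20 ≤ ρ²=30; F_rep = 28·(2,-4)/20² = (0.1400,-0.2800)
o4: d²=244 > ρ²=30 → inactive
F = F_att + ΣF_rep = (-3.6100,-4.7800)
p' = p + 1/20·F = (10.8195,6.7610)

Fx=-3.6100 Fy=-4.7800 x'=10.8195 y'=6.7610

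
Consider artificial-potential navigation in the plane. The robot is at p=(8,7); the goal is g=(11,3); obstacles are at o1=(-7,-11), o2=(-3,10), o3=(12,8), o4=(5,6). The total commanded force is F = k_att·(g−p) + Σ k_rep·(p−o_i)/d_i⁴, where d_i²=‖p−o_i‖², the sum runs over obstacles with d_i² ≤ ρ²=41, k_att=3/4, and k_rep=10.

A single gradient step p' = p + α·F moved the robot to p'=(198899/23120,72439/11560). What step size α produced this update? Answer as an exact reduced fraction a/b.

α = 1/4

F_att = 3/4·(g−p) = 3/4·(3,-4) = (2.2500,-3.0000)
o1: d²=549 > ρ²=41 → inactive
o2: d²=130 > ρ²=41 → inactive
o3: d²=17 ≤ ρ²=41; F_rep = 10·(-4,-1)/17² = (-0.1384,-0.0346)
o4: d²=10 ≤ ρ²=41; F_rep = 10·(3,1)/10² = (0.3000,0.1000)
F = F_att + ΣF_rep = (2.4116,-2.9346)
Δp = p'−p = (0.6029,-0.7337); α = Δx/Fx = (13939/23120) / (13939/5780) = 1/4
check: Δy/Fy = (-8481/11560) / (-8481/2890) = 1/4 ✓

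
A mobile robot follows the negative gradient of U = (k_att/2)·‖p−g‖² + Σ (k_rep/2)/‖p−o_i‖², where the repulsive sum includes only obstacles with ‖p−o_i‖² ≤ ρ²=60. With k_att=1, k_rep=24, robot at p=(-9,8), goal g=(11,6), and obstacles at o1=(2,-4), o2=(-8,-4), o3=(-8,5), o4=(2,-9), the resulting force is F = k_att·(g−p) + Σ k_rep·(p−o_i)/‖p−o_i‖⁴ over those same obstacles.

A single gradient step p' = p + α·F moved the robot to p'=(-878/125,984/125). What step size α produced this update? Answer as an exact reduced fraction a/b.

α = 1/10

F_att = 1·(g−p) = 1·(20,-2) = (20.0000,-2.0000)
o1: d²=265 > ρ²=60 → inactive
o2: d²=145 > ρ²=60 → inactive
o3: d²=10 ≤ ρ²=60; F_rep = 24·(-1,3)/10² = (-0.2400,0.7200)
o4: d²=410 > ρ²=60 → inactive
F = F_att + ΣF_rep = (19.7600,-1.2800)
Δp = p'−p = (1.9760,-0.1280); α = Δx/Fx = (247/125) / (494/25) = 1/10
check: Δy/Fy = (-16/125) / (-32/25) = 1/10 ✓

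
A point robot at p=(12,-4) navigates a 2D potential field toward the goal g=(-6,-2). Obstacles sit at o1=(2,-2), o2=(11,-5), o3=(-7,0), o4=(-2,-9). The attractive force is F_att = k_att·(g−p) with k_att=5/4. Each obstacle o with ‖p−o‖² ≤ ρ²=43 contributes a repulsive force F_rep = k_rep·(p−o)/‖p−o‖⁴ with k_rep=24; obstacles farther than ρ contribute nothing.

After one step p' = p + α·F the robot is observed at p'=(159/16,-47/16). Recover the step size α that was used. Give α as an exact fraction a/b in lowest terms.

α = 1/8

F_att = 5/4·(g−p) = 5/4·(-18,2) = (-22.5000,2.5000)
o1: d²=104 > ρ²=43 → inactive
o2: d²=2 ≤ ρ²=43; F_rep = 24·(1,1)/2² = (6.0000,6.0000)
o3: d²=377 > ρ²=43 → inactive
o4: d²=221 > ρ²=43 → inactive
F = F_att + ΣF_rep = (-16.5000,8.5000)
Δp = p'−p = (-2.0625,1.0625); α = Δx/Fx = (-33/16) / (-33/2) = 1/8
check: Δy/Fy = (17/16) / (17/2) = 1/8 ✓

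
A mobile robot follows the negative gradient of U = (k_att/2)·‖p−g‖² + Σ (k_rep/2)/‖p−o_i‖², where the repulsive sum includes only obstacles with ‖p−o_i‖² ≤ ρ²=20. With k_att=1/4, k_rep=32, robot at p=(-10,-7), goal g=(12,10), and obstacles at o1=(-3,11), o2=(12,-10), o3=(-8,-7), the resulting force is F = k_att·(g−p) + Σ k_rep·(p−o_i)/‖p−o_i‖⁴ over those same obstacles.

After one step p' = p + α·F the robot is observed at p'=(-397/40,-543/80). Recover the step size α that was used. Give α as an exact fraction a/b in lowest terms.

α = 1/20

F_att = 1/4·(g−p) = 1/4·(22,17) = (5.5000,4.2500)
o1: d²=373 > ρ²=20 → inactive
o2: d²=493 > ρ²=20 → inactive
o3: d²=4 ≤ ρ²=20; F_rep = 32·(-2,0)/4² = (-4.0000,0.0000)
F = F_att + ΣF_rep = (1.5000,4.2500)
Δp = p'−p = (0.0750,0.2125); α = Δx/Fx = (3/40) / (3/2) = 1/20
check: Δy/Fy = (17/80) / (17/4) = 1/20 ✓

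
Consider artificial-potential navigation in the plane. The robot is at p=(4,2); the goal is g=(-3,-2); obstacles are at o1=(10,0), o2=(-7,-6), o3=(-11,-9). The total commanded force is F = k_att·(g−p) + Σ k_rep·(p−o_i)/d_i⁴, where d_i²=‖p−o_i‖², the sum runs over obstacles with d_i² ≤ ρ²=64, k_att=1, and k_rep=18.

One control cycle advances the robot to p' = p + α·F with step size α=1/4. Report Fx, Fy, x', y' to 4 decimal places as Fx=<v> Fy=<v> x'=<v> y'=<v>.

Fx=-7.0675 Fy=-3.9775 x'=2.2331 y'=1.0056

F_att = 1·(g−p) = 1·(-7,-4) = (-7.0000,-4.0000)
o1: d²=40 ≤ ρ²=64; F_rep = 18·(-6,2)/40² = (-0.0675,0.0225)
o2: d²=185 > ρ²=64 → inactive
o3: d²=346 > ρ²=64 → inactive
F = F_att + ΣF_rep = (-7.0675,-3.9775)
p' = p + 1/4·F = (2.2331,1.0056)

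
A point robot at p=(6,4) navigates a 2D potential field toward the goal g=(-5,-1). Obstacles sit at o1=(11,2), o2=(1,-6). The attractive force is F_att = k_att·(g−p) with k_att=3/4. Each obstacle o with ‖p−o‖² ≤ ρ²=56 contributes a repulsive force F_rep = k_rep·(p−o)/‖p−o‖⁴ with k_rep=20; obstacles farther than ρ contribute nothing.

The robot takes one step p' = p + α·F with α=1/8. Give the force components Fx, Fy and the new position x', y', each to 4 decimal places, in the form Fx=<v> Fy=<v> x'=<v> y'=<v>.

Fx=-8.3689 Fy=-3.7024 x'=4.9539 y'=3.5372

F_att = 3/4·(g−p) = 3/4·(-11,-5) = (-8.2500,-3.7500)
o1: d²=29 ≤ ρ²=56; F_rep = 20·(-5,2)/29² = (-0.1189,0.0476)
o2: d²=125 > ρ²=56 → inactive
F = F_att + ΣF_rep = (-8.3689,-3.7024)
p' = p + 1/8·F = (4.9539,3.5372)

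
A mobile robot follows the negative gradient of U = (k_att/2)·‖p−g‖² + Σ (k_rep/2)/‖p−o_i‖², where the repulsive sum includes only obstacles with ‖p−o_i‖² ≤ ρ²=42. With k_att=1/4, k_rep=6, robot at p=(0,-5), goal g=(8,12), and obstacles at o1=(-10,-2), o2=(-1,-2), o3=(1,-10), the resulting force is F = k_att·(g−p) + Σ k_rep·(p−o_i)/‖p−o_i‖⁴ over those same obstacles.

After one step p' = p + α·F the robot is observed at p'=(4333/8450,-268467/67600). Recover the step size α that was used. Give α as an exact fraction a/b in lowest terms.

F_att = 1/4·(g−p) = 1/4·(8,17) = (2.0000,4.2500)
o1: d²=109 > ρ²=42 → inactive
o2: d²=10 ≤ ρ²=42; F_rep = 6·(1,-3)/10² = (0.0600,-0.1800)
o3: d²=26 ≤ ρ²=42; F_rep = 6·(-1,5)/26² = (-0.0089,0.0444)
F = F_att + ΣF_rep = (2.0511,4.1144)
Δp = p'−p = (0.5128,1.0286); α = Δx/Fx = (4333/8450) / (8666/4225) = 1/4
check: Δy/Fy = (69533/67600) / (69533/16900) = 1/4 ✓

α = 1/4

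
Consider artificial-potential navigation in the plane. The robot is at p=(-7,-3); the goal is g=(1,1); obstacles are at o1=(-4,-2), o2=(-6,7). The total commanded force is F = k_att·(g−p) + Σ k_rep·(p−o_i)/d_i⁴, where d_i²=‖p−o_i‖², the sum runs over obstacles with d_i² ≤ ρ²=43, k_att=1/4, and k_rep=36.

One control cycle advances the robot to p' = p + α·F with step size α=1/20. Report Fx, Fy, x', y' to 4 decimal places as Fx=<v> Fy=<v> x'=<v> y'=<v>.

F_att = 1/4·(g−p) = 1/4·(8,4) = (2.0000,1.0000)
o1: d²=10 ≤ ρ²=43; F_rep = 36·(-3,-1)/10² = (-1.0800,-0.3600)
o2: d²=101 > ρ²=43 → inactive
F = F_att + ΣF_rep = (0.9200,0.6400)
p' = p + 1/20·F = (-6.9540,-2.9680)

Fx=0.9200 Fy=0.6400 x'=-6.9540 y'=-2.9680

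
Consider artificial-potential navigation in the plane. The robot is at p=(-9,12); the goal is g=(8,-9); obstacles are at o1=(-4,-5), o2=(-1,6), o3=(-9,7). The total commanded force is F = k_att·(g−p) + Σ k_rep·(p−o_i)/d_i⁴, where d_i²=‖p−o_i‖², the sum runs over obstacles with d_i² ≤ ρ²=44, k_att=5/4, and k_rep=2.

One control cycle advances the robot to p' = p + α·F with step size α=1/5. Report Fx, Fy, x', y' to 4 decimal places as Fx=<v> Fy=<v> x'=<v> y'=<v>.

F_att = 5/4·(g−p) = 5/4·(17,-21) = (21.2500,-26.2500)
o1: d²=314 > ρ²=44 → inactive
o2: d²=100 > ρ²=44 → inactive
o3: d²=25 ≤ ρ²=44; F_rep = 2·(0,5)/25² = (0.0000,0.0160)
F = F_att + ΣF_rep = (21.2500,-26.2340)
p' = p + 1/5·F = (-4.7500,6.7532)

Fx=21.2500 Fy=-26.2340 x'=-4.7500 y'=6.7532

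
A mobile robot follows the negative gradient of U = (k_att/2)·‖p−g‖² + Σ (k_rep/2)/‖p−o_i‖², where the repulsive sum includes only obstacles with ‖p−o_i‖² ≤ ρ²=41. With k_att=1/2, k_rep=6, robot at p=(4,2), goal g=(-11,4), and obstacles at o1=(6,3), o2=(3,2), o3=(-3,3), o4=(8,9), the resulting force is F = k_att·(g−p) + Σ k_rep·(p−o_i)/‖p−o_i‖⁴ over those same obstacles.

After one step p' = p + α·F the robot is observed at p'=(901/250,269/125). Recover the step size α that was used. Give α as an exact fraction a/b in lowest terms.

α = 1/5

F_att = 1/2·(g−p) = 1/2·(-15,2) = (-7.5000,1.0000)
o1: d²=5 ≤ ρ²=41; F_rep = 6·(-2,-1)/5² = (-0.4800,-0.2400)
o2: d²=1 ≤ ρ²=41; F_rep = 6·(1,0)/1² = (6.0000,0.0000)
o3: d²=50 > ρ²=41 → inactive
o4: d²=65 > ρ²=41 → inactive
F = F_att + ΣF_rep = (-1.9800,0.7600)
Δp = p'−p = (-0.3960,0.1520); α = Δx/Fx = (-99/250) / (-99/50) = 1/5
check: Δy/Fy = (19/125) / (19/25) = 1/5 ✓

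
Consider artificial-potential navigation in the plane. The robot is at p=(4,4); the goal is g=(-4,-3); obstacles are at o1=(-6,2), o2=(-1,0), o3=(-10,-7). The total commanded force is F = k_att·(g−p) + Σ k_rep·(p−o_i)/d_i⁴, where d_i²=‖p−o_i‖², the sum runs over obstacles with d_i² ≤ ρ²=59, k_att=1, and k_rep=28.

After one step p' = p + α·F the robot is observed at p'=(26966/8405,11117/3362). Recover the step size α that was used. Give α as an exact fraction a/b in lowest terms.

α = 1/10

F_att = 1·(g−p) = 1·(-8,-7) = (-8.0000,-7.0000)
o1: d²=104 > ρ²=59 → inactive
o2: d²=41 ≤ ρ²=59; F_rep = 28·(5,4)/41² = (0.0833,0.0666)
o3: d²=317 > ρ²=59 → inactive
F = F_att + ΣF_rep = (-7.9167,-6.9334)
Δp = p'−p = (-0.7917,-0.6933); α = Δx/Fx = (-6654/8405) / (-13308/1681) = 1/10
check: Δy/Fy = (-2331/3362) / (-11655/1681) = 1/10 ✓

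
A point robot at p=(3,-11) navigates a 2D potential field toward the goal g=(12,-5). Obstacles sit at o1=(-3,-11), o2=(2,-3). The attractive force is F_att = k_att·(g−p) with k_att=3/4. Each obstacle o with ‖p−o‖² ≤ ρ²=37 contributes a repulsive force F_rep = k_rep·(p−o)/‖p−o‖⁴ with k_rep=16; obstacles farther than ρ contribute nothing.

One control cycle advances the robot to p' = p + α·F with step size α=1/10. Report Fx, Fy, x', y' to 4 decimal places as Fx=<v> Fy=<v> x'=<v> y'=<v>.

F_att = 3/4·(g−p) = 3/4·(9,6) = (6.7500,4.5000)
o1: d²=36 ≤ ρ²=37; F_rep = 16·(6,0)/36² = (0.0741,0.0000)
o2: d²=65 > ρ²=37 → inactive
F = F_att + ΣF_rep = (6.8241,4.5000)
p' = p + 1/10·F = (3.6824,-10.5500)

Fx=6.8241 Fy=4.5000 x'=3.6824 y'=-10.5500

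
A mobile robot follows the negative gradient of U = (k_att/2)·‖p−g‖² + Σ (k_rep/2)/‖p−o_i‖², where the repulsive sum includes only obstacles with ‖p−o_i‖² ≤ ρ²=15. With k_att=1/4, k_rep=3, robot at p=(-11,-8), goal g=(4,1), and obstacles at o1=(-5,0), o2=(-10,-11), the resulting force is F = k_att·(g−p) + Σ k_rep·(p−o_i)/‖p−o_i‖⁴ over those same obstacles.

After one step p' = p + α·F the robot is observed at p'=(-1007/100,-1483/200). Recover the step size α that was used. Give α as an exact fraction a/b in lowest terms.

F_att = 1/4·(g−p) = 1/4·(15,9) = (3.7500,2.2500)
o1: d²=100 > ρ²=15 → inactive
o2: d²=10 ≤ ρ²=15; F_rep = 3·(-1,3)/10² = (-0.0300,0.0900)
F = F_att + ΣF_rep = (3.7200,2.3400)
Δp = p'−p = (0.9300,0.5850); α = Δx/Fx = (93/100) / (93/25) = 1/4
check: Δy/Fy = (117/200) / (117/50) = 1/4 ✓

α = 1/4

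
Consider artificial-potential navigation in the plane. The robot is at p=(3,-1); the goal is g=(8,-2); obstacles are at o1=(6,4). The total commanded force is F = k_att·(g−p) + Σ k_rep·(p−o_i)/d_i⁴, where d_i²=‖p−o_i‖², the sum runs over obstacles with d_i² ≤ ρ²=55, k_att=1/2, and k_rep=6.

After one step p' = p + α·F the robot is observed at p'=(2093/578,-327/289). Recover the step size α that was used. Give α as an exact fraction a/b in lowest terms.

F_att = 1/2·(g−p) = 1/2·(5,-1) = (2.5000,-0.5000)
o1: d²=34 ≤ ρ²=55; F_rep = 6·(-3,-5)/34² = (-0.0156,-0.0260)
F = F_att + ΣF_rep = (2.4844,-0.5260)
Δp = p'−p = (0.6211,-0.1315); α = Δx/Fx = (359/578) / (718/289) = 1/4
check: Δy/Fy = (-38/289) / (-152/289) = 1/4 ✓

α = 1/4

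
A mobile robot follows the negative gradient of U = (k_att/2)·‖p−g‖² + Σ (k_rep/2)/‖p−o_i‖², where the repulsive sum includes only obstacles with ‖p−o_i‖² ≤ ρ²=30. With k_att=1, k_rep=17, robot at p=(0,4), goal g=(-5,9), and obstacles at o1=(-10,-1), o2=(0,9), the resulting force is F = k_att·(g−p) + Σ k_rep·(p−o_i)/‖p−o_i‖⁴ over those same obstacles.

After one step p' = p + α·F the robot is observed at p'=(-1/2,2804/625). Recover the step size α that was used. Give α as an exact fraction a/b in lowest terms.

α = 1/10

F_att = 1·(g−p) = 1·(-5,5) = (-5.0000,5.0000)
o1: d²=125 > ρ²=30 → inactive
o2: d²=25 ≤ ρ²=30; F_rep = 17·(0,-5)/25² = (0.0000,-0.1360)
F = F_att + ΣF_rep = (-5.0000,4.8640)
Δp = p'−p = (-0.5000,0.4864); α = Δx/Fx = (-1/2) / (-5) = 1/10
check: Δy/Fy = (304/625) / (608/125) = 1/10 ✓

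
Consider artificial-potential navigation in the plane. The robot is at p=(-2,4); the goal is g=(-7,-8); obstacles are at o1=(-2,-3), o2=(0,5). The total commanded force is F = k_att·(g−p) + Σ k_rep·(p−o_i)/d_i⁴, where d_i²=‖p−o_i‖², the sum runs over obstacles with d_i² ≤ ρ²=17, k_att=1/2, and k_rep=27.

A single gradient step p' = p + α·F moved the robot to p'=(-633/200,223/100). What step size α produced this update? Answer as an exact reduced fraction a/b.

F_att = 1/2·(g−p) = 1/2·(-5,-12) = (-2.5000,-6.0000)
o1: d²=49 > ρ²=17 → inactive
o2: d²=5 ≤ ρ²=17; F_rep = 27·(-2,-1)/5² = (-2.1600,-1.0800)
F = F_att + ΣF_rep = (-4.6600,-7.0800)
Δp = p'−p = (-1.1650,-1.7700); α = Δx/Fx = (-233/200) / (-233/50) = 1/4
check: Δy/Fy = (-177/100) / (-177/25) = 1/4 ✓

α = 1/4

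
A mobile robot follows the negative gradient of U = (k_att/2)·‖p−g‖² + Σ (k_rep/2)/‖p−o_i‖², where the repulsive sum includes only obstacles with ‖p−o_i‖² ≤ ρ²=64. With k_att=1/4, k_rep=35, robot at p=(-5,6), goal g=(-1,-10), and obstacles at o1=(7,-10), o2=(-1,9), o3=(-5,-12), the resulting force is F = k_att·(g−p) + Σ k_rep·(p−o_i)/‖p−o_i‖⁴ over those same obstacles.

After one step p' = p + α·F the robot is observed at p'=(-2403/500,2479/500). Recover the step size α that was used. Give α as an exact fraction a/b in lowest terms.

F_att = 1/4·(g−p) = 1/4·(4,-16) = (1.0000,-4.0000)
o1: d²=400 > ρ²=64 → inactive
o2: d²=25 ≤ ρ²=64; F_rep = 35·(-4,-3)/25² = (-0.2240,-0.1680)
o3: d²=324 > ρ²=64 → inactive
F = F_att + ΣF_rep = (0.7760,-4.1680)
Δp = p'−p = (0.1940,-1.0420); α = Δx/Fx = (97/500) / (97/125) = 1/4
check: Δy/Fy = (-521/500) / (-521/125) = 1/4 ✓

α = 1/4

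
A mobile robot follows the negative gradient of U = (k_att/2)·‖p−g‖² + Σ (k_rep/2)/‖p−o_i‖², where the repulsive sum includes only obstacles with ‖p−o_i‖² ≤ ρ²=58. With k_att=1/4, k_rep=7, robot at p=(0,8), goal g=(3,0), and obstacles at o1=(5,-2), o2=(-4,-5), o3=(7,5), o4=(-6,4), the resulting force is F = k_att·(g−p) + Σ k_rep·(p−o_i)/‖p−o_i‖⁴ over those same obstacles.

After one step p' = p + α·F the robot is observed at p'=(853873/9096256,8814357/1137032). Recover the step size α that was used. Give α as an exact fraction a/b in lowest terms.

α = 1/8

F_att = 1/4·(g−p) = 1/4·(3,-8) = (0.7500,-2.0000)
o1: d²=125 > ρ²=58 → inactive
o2: d²=185 > ρ²=58 → inactive
o3: d²=58 ≤ ρ²=58; F_rep = 7·(-7,3)/58² = (-0.0146,0.0062)
o4: d²=52 ≤ ρ²=58; F_rep = 7·(6,4)/52² = (0.0155,0.0104)
F = F_att + ΣF_rep = (0.7510,-1.9834)
Δp = p'−p = (0.0939,-0.2479); α = Δx/Fx = (853873/9096256) / (853873/1137032) = 1/8
check: Δy/Fy = (-281899/1137032) / (-281899/142129) = 1/8 ✓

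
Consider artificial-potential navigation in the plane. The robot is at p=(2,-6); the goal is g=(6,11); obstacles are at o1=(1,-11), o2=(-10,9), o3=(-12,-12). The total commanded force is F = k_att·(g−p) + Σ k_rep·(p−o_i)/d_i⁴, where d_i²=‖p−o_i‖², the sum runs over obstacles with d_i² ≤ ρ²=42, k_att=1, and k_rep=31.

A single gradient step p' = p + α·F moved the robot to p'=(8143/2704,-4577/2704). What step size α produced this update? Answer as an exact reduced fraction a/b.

F_att = 1·(g−p) = 1·(4,17) = (4.0000,17.0000)
o1: d²=26 ≤ ρ²=42; F_rep = 31·(1,5)/26² = (0.0459,0.2293)
o2: d²=369 > ρ²=42 → inactive
o3: d²=232 > ρ²=42 → inactive
F = F_att + ΣF_rep = (4.0459,17.2293)
Δp = p'−p = (1.0115,4.3073); α = Δx/Fx = (2735/2704) / (2735/676) = 1/4
check: Δy/Fy = (11647/2704) / (11647/676) = 1/4 ✓

α = 1/4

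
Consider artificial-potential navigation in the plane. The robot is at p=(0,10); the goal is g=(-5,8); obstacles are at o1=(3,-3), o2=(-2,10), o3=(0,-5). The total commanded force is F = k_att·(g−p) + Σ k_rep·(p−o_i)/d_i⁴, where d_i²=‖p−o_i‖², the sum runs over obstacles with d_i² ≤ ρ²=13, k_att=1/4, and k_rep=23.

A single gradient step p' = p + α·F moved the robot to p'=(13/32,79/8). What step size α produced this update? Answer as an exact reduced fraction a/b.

α = 1/4

F_att = 1/4·(g−p) = 1/4·(-5,-2) = (-1.2500,-0.5000)
o1: d²=178 > ρ²=13 → inactive
o2: d²=4 ≤ ρ²=13; F_rep = 23·(2,0)/4² = (2.8750,0.0000)
o3: d²=225 > ρ²=13 → inactive
F = F_att + ΣF_rep = (1.6250,-0.5000)
Δp = p'−p = (0.4062,-0.1250); α = Δx/Fx = (13/32) / (13/8) = 1/4
check: Δy/Fy = (-1/8) / (-1/2) = 1/4 ✓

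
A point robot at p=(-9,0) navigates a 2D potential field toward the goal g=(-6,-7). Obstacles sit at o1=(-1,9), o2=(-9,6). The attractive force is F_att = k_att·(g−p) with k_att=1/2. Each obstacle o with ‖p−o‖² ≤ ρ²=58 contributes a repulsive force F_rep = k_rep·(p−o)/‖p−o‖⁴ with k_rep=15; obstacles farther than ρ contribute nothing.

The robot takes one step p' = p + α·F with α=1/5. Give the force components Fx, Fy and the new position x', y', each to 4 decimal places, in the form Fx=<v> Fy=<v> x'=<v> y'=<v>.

F_att = 1/2·(g−p) = 1/2·(3,-7) = (1.5000,-3.5000)
o1: d²=145 > ρ²=58 → inactive
o2: d²=36 ≤ ρ²=58; F_rep = 15·(0,-6)/36² = (0.0000,-0.0694)
F = F_att + ΣF_rep = (1.5000,-3.5694)
p' = p + 1/5·F = (-8.7000,-0.7139)

Fx=1.5000 Fy=-3.5694 x'=-8.7000 y'=-0.7139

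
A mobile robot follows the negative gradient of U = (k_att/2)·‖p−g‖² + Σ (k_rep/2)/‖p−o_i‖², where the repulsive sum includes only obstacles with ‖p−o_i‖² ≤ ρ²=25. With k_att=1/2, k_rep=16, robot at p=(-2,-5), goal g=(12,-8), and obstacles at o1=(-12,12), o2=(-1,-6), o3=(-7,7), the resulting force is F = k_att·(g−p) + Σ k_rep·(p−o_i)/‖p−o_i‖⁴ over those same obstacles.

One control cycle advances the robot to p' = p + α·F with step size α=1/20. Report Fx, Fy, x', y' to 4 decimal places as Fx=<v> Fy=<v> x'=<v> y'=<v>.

Fx=3.0000 Fy=2.5000 x'=-1.8500 y'=-4.8750

F_att = 1/2·(g−p) = 1/2·(14,-3) = (7.0000,-1.5000)
o1: d²=389 > ρ²=25 → inactive
o2: d²=2 ≤ ρ²=25; F_rep = 16·(-1,1)/2² = (-4.0000,4.0000)
o3: d²=169 > ρ²=25 → inactive
F = F_att + ΣF_rep = (3.0000,2.5000)
p' = p + 1/20·F = (-1.8500,-4.8750)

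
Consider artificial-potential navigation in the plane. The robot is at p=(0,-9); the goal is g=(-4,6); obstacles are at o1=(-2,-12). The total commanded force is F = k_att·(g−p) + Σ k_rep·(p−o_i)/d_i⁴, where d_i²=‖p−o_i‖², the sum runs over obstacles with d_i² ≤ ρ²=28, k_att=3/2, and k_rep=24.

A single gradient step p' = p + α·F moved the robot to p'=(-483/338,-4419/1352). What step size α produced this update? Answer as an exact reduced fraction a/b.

α = 1/4

F_att = 3/2·(g−p) = 3/2·(-4,15) = (-6.0000,22.5000)
o1: d²=13 ≤ ρ²=28; F_rep = 24·(2,3)/13² = (0.2840,0.4260)
F = F_att + ΣF_rep = (-5.7160,22.9260)
Δp = p'−p = (-1.4290,5.7315); α = Δx/Fx = (-483/338) / (-966/169) = 1/4
check: Δy/Fy = (7749/1352) / (7749/338) = 1/4 ✓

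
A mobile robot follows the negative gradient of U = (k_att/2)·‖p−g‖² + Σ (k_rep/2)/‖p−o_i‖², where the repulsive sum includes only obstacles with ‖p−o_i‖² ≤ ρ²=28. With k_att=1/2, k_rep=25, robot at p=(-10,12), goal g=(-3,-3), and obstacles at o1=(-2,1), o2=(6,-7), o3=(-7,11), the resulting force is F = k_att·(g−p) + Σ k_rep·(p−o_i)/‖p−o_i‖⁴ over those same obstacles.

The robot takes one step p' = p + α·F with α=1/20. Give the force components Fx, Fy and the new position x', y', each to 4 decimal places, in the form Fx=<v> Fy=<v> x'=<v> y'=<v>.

Fx=2.7500 Fy=-7.2500 x'=-9.8625 y'=11.6375

F_att = 1/2·(g−p) = 1/2·(7,-15) = (3.5000,-7.5000)
o1: d²=185 > ρ²=28 → inactive
o2: d²=617 > ρ²=28 → inactive
o3: d²=10 ≤ ρ²=28; F_rep = 25·(-3,1)/10² = (-0.7500,0.2500)
F = F_att + ΣF_rep = (2.7500,-7.2500)
p' = p + 1/20·F = (-9.8625,11.6375)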